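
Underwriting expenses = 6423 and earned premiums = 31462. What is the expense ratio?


Expense ratio = expenses / premiums
= 6423 / 31462
= 0.2042


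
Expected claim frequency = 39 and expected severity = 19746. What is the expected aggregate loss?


E[S] = E[N] * E[X]
= 39 * 19746
= 770094


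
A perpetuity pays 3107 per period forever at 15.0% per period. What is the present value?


PV = PMT / i
= 3107 / 0.15
= 20713.3333


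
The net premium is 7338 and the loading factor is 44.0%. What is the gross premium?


Gross = net * (1 + loading)
= 7338 * (1 + 0.44)
= 7338 * 1.44
= 10566.72


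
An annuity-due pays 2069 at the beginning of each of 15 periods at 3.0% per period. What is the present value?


PV_due = PMT * (1-(1+i)^(-n))/i * (1+i)
PV_immediate = 24699.5877
PV_due = 24699.5877 * 1.03
= 25440.5753


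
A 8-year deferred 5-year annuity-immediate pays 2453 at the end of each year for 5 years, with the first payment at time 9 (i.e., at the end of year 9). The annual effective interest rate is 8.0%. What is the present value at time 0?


PV at time 8 of the 5-year annuity-immediate:
a_n = 2453 * (1-(1+0.08)^(-5))/0.08 = 9794.1177
Discount back 8 years to time 0:
PV = 9794.1177 * (1+0.08)^(-8)
= 9794.1177 * 0.540269
= 5291.4571


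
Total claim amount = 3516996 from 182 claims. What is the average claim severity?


severity = total / number
= 3516996 / 182
= 19324.1538


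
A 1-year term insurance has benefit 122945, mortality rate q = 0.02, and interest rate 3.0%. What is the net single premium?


NSP = benefit * q * v
v = 1/(1+i) = 0.970874
NSP = 122945 * 0.02 * 0.970874
= 2387.2816


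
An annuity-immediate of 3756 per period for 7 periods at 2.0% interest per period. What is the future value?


FV = PMT * ((1+i)^n - 1) / i
= 3756 * ((1.02)^7 - 1) / 0.02
= 3756 * (1.148686 - 1) / 0.02
= 27923.1684


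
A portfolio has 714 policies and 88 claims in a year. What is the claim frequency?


frequency = claims / policies
= 88 / 714
= 0.1232


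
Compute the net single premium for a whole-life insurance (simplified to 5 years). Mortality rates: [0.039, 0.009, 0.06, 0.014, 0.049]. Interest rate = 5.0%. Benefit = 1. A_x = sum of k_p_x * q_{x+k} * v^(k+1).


v = 0.952381
Year 0: k_p_x=1.0, q=0.039, term=0.037143
Year 1: k_p_x=0.961, q=0.009, term=0.007845
Year 2: k_p_x=0.952351, q=0.06, term=0.049361
Year 3: k_p_x=0.89521, q=0.014, term=0.010311
Year 4: k_p_x=0.882677, q=0.049, term=0.033888
A_x = 0.1385


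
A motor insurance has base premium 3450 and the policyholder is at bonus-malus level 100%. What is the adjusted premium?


adjusted = base * BM_level / 100
= 3450 * 100 / 100
= 3450 * 1.0
= 3450.0


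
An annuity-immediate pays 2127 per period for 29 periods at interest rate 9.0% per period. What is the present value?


PV = PMT * (1 - (1+i)^(-n)) / i
= 2127 * (1 - (1+0.09)^(-29)) / 0.09
= 2127 * (1 - 0.082155) / 0.09
= 2127 * 10.198283
= 21691.7477


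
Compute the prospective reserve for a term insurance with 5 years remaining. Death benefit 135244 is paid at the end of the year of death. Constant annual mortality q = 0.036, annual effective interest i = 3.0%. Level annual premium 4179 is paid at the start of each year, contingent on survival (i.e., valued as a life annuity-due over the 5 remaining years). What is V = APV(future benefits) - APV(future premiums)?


v = 1/(1+i) = 0.970874
APV(future benefits) per unit = sum_{k=0}^{4} k_p_x * q * v^(k+1) = 0.153751
APV(future benefits) = 135244 * 0.153751 = 20793.887
Life annuity-due factor ä_{x:5} = sum_{k=0}^{4} k_p_x * v^k = 4.398984
APV(future premiums) = 4179 * 4.398984 = 18383.3547
V = 20793.887 - 18383.3547
= 2410.5323


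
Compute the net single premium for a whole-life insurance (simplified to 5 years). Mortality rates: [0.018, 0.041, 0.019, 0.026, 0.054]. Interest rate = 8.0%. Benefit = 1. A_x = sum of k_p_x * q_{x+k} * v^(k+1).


v = 0.925926
Year 0: k_p_x=1.0, q=0.018, term=0.016667
Year 1: k_p_x=0.982, q=0.041, term=0.034518
Year 2: k_p_x=0.941738, q=0.019, term=0.014204
Year 3: k_p_x=0.923845, q=0.026, term=0.017655
Year 4: k_p_x=0.899825, q=0.054, term=0.03307
A_x = 0.1161


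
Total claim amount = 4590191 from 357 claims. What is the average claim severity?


severity = total / number
= 4590191 / 357
= 12857.6779


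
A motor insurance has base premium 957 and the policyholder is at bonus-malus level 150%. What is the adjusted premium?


adjusted = base * BM_level / 100
= 957 * 150 / 100
= 957 * 1.5
= 1435.5


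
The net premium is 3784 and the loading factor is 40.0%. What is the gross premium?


Gross = net * (1 + loading)
= 3784 * (1 + 0.4)
= 3784 * 1.4
= 5297.6


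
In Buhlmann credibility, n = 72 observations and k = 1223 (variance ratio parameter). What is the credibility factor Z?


Z = n / (n + k)
= 72 / (72 + 1223)
= 72 / 1295
= 0.0556


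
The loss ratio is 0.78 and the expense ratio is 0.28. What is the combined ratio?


Combined ratio = loss ratio + expense ratio
= 0.78 + 0.28
= 1.06


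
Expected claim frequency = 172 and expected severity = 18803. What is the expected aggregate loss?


E[S] = E[N] * E[X]
= 172 * 18803
= 3.2341e+06


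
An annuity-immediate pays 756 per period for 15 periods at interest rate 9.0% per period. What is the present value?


PV = PMT * (1 - (1+i)^(-n)) / i
= 756 * (1 - (1+0.09)^(-15)) / 0.09
= 756 * (1 - 0.274538) / 0.09
= 756 * 8.060688
= 6093.8805


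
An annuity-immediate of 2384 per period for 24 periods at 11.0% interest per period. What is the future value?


FV = PMT * ((1+i)^n - 1) / i
= 2384 * ((1.11)^24 - 1) / 0.11
= 2384 * (12.239157 - 1) / 0.11
= 243583.1753


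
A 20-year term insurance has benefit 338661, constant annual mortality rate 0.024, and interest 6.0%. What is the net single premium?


NSP = benefit * sum_{k=0}^{n-1} k_p_x * q * v^(k+1)
With constant q=0.024, v=0.943396
Sum = 0.23091
NSP = 338661 * 0.23091
= 78200.3619


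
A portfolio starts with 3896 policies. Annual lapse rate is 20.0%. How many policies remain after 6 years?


remaining = initial * (1 - lapse)^years
= 3896 * (1 - 0.2)^6
= 3896 * 0.262144
= 1021.313


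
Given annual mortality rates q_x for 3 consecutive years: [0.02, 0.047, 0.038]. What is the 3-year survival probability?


p_k = 1 - q_k for each year
Survival = product of (1 - q_k)
= 0.98 * 0.953 * 0.962
= 0.8985


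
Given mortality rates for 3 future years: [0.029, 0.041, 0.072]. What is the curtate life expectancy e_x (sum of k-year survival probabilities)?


e_x = sum_{k=1}^{n} k_p_x
k_p_x values:
  1_p_x = 0.971
  2_p_x = 0.931189
  3_p_x = 0.864143
e_x = 2.7663


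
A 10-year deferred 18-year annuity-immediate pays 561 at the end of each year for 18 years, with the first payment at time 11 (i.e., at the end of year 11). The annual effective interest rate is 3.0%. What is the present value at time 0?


PV at time 10 of the 18-year annuity-immediate:
a_n = 561 * (1-(1+0.03)^(-18))/0.03 = 7715.7208
Discount back 10 years to time 0:
PV = 7715.7208 * (1+0.03)^(-10)
= 7715.7208 * 0.744094
= 5741.2209


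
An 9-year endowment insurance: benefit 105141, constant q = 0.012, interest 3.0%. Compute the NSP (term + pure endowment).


Term component = 9387.3621
Pure endowment = 9_p_x * v^9 * benefit = 0.897041 * 0.766417 * 105141 = 72285.2325
NSP = 81672.5946


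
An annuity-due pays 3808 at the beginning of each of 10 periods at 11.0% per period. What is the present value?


PV_due = PMT * (1-(1+i)^(-n))/i * (1+i)
PV_immediate = 22426.1955
PV_due = 22426.1955 * 1.11
= 24893.077


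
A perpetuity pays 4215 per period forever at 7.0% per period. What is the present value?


PV = PMT / i
= 4215 / 0.07
= 60214.2857


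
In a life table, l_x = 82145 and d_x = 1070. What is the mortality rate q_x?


q_x = d_x / l_x
= 1070 / 82145
= 0.013


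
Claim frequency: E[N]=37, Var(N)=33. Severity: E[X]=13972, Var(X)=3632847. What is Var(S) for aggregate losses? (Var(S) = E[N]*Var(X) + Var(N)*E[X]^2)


Var(S) = E[N]*Var(X) + Var(N)*E[X]^2
= 37*3632847 + 33*13972^2
= 134415339 + 6442153872
= 6.5766e+09


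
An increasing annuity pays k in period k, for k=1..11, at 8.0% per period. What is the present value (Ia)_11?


(Ia)_n = sum_{k=1}^{n} k * v^k, v = 1/(1+i)
v = 0.925926
Sum computed term by term:
(Ia)_11 = 37.4046


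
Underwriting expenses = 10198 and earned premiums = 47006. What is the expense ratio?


Expense ratio = expenses / premiums
= 10198 / 47006
= 0.217


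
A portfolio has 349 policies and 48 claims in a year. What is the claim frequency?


frequency = claims / policies
= 48 / 349
= 0.1375


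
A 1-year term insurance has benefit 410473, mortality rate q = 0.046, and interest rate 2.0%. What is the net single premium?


NSP = benefit * q * v
v = 1/(1+i) = 0.980392
NSP = 410473 * 0.046 * 0.980392
= 18511.5275


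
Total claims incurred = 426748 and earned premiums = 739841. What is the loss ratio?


Loss ratio = claims / premiums
= 426748 / 739841
= 0.5768


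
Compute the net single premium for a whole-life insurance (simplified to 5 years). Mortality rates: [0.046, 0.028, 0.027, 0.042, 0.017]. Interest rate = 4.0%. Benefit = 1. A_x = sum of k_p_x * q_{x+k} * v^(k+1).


v = 0.961538
Year 0: k_p_x=1.0, q=0.046, term=0.044231
Year 1: k_p_x=0.954, q=0.028, term=0.024697
Year 2: k_p_x=0.927288, q=0.027, term=0.022258
Year 3: k_p_x=0.902251, q=0.042, term=0.032392
Year 4: k_p_x=0.864357, q=0.017, term=0.012077
A_x = 0.1357


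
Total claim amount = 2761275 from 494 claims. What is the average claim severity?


severity = total / number
= 2761275 / 494
= 5589.6255


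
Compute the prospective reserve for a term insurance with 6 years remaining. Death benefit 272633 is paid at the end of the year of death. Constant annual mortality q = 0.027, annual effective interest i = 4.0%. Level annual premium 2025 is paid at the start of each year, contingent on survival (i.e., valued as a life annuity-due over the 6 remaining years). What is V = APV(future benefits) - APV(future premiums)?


v = 1/(1+i) = 0.961538
APV(future benefits) per unit = sum_{k=0}^{5} k_p_x * q * v^(k+1) = 0.132735
APV(future benefits) = 272633 * 0.132735 = 36187.9167
Life annuity-due factor ä_{x:6} = sum_{k=0}^{5} k_p_x * v^k = 5.112752
APV(future premiums) = 2025 * 5.112752 = 10353.323
V = 36187.9167 - 10353.323
= 25834.5937


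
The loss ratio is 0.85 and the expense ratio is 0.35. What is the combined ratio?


Combined ratio = loss ratio + expense ratio
= 0.85 + 0.35
= 1.2


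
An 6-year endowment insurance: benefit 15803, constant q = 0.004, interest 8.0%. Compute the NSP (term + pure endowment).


Term component = 289.5742
Pure endowment = 6_p_x * v^6 * benefit = 0.976239 * 0.63017 * 15803 = 9721.9423
NSP = 10011.5164


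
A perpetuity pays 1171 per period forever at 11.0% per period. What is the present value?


PV = PMT / i
= 1171 / 0.11
= 10645.4545


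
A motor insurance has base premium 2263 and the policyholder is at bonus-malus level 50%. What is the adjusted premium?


adjusted = base * BM_level / 100
= 2263 * 50 / 100
= 2263 * 0.5
= 1131.5


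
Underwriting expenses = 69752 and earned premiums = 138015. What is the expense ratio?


Expense ratio = expenses / premiums
= 69752 / 138015
= 0.5054


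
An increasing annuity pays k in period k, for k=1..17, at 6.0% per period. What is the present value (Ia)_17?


(Ia)_n = sum_{k=1}^{n} k * v^k, v = 1/(1+i)
v = 0.943396
Sum computed term by term:
(Ia)_17 = 79.8783


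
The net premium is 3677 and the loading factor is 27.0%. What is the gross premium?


Gross = net * (1 + loading)
= 3677 * (1 + 0.27)
= 3677 * 1.27
= 4669.79


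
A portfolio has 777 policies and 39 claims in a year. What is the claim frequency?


frequency = claims / policies
= 39 / 777
= 0.0502


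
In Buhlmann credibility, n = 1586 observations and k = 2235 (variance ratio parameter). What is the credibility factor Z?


Z = n / (n + k)
= 1586 / (1586 + 2235)
= 1586 / 3821
= 0.4151


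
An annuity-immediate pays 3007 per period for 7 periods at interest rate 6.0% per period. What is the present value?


PV = PMT * (1 - (1+i)^(-n)) / i
= 3007 * (1 - (1+0.06)^(-7)) / 0.06
= 3007 * (1 - 0.665057) / 0.06
= 3007 * 5.582381
= 16786.221


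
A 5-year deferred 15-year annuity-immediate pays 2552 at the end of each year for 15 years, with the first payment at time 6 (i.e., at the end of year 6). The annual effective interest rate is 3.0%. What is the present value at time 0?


PV at time 5 of the 15-year annuity-immediate:
a_n = 2552 * (1-(1+0.03)^(-15))/0.03 = 30465.6103
Discount back 5 years to time 0:
PV = 30465.6103 * (1+0.03)^(-5)
= 30465.6103 * 0.862609
= 26279.9031


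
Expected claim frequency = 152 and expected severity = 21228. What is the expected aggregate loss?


E[S] = E[N] * E[X]
= 152 * 21228
= 3.2267e+06


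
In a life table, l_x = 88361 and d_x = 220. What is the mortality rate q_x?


q_x = d_x / l_x
= 220 / 88361
= 0.0025


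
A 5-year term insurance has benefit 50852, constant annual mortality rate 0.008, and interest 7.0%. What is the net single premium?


NSP = benefit * sum_{k=0}^{n-1} k_p_x * q * v^(k+1)
With constant q=0.008, v=0.934579
Sum = 0.032316
NSP = 50852 * 0.032316
= 1643.3311


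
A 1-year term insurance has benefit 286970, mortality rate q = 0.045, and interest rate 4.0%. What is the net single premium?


NSP = benefit * q * v
v = 1/(1+i) = 0.961538
NSP = 286970 * 0.045 * 0.961538
= 12416.9712


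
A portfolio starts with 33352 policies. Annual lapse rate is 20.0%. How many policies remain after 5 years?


remaining = initial * (1 - lapse)^years
= 33352 * (1 - 0.2)^5
= 33352 * 0.32768
= 10928.7834


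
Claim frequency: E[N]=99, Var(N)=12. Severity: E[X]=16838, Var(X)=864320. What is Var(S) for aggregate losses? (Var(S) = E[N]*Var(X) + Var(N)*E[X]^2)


Var(S) = E[N]*Var(X) + Var(N)*E[X]^2
= 99*864320 + 12*16838^2
= 85567680 + 3402218928
= 3.4878e+09


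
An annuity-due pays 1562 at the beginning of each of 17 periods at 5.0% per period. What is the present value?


PV_due = PMT * (1-(1+i)^(-n))/i * (1+i)
PV_immediate = 17610.0915
PV_due = 17610.0915 * 1.05
= 18490.5961


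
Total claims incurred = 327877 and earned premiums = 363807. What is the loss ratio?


Loss ratio = claims / premiums
= 327877 / 363807
= 0.9012


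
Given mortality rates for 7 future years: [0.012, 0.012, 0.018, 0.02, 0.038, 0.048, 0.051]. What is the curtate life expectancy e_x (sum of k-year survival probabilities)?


e_x = sum_{k=1}^{n} k_p_x
k_p_x values:
  1_p_x = 0.988
  2_p_x = 0.976144
  3_p_x = 0.958573
  4_p_x = 0.939402
  5_p_x = 0.903705
  6_p_x = 0.860327
  7_p_x = 0.81645
e_x = 6.4426


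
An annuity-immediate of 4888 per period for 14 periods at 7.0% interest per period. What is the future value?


FV = PMT * ((1+i)^n - 1) / i
= 4888 * ((1.07)^14 - 1) / 0.07
= 4888 * (2.578534 - 1) / 0.07
= 110226.7847


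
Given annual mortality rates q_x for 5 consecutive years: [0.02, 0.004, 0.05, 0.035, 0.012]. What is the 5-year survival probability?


p_k = 1 - q_k for each year
Survival = product of (1 - q_k)
= 0.98 * 0.996 * 0.95 * 0.965 * 0.988
= 0.8841


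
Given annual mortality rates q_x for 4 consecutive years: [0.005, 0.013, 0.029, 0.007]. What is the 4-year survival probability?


p_k = 1 - q_k for each year
Survival = product of (1 - q_k)
= 0.995 * 0.987 * 0.971 * 0.993
= 0.9469


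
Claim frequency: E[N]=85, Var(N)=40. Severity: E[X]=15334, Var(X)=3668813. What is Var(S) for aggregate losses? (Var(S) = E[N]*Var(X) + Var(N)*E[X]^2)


Var(S) = E[N]*Var(X) + Var(N)*E[X]^2
= 85*3668813 + 40*15334^2
= 311849105 + 9405262240
= 9.7171e+09


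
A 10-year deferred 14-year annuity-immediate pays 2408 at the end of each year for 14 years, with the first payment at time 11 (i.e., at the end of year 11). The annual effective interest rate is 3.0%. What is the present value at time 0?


PV at time 10 of the 14-year annuity-immediate:
a_n = 2408 * (1-(1+0.03)^(-14))/0.03 = 27200.9441
Discount back 10 years to time 0:
PV = 27200.9441 * (1+0.03)^(-10)
= 27200.9441 * 0.744094
= 20240.057


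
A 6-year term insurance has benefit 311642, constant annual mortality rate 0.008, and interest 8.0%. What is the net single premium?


NSP = benefit * sum_{k=0}^{n-1} k_p_x * q * v^(k+1)
With constant q=0.008, v=0.925926
Sum = 0.036316
NSP = 311642 * 0.036316
= 11317.7033


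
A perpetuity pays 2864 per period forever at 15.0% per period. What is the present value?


PV = PMT / i
= 2864 / 0.15
= 19093.3333


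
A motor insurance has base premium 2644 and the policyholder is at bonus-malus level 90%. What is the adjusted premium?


adjusted = base * BM_level / 100
= 2644 * 90 / 100
= 2644 * 0.9
= 2379.6


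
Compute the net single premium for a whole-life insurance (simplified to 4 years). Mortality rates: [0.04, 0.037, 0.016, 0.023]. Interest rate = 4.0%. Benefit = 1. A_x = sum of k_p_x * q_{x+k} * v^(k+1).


v = 0.961538
Year 0: k_p_x=1.0, q=0.04, term=0.038462
Year 1: k_p_x=0.96, q=0.037, term=0.03284
Year 2: k_p_x=0.92448, q=0.016, term=0.01315
Year 3: k_p_x=0.909688, q=0.023, term=0.017885
A_x = 0.1023


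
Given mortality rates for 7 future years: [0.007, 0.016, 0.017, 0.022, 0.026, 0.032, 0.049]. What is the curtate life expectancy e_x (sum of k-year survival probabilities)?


e_x = sum_{k=1}^{n} k_p_x
k_p_x values:
  1_p_x = 0.993
  2_p_x = 0.977112
  3_p_x = 0.960501
  4_p_x = 0.93937
  5_p_x = 0.914946
  6_p_x = 0.885668
  7_p_x = 0.84227
e_x = 6.5129


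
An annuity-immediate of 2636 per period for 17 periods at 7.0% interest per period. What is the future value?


FV = PMT * ((1+i)^n - 1) / i
= 2636 * ((1.07)^17 - 1) / 0.07
= 2636 * (3.158815 - 1) / 0.07
= 81294.8128


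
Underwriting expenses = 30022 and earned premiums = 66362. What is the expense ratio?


Expense ratio = expenses / premiums
= 30022 / 66362
= 0.4524


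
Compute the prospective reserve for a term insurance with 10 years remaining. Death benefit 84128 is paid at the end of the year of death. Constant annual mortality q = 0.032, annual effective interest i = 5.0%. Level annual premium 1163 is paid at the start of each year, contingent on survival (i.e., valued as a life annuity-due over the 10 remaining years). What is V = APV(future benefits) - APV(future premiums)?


v = 1/(1+i) = 0.952381
APV(future benefits) per unit = sum_{k=0}^{9} k_p_x * q * v^(k+1) = 0.217184
APV(future benefits) = 84128 * 0.217184 = 18271.247
Life annuity-due factor ä_{x:10} = sum_{k=0}^{9} k_p_x * v^k = 7.126347
APV(future premiums) = 1163 * 7.126347 = 8287.9412
V = 18271.247 - 8287.9412
= 9983.3059


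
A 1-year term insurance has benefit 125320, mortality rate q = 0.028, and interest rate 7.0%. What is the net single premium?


NSP = benefit * q * v
v = 1/(1+i) = 0.934579
NSP = 125320 * 0.028 * 0.934579
= 3279.4019


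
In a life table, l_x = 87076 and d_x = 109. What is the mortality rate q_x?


q_x = d_x / l_x
= 109 / 87076
= 0.0013


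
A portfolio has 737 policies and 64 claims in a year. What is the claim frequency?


frequency = claims / policies
= 64 / 737
= 0.0868


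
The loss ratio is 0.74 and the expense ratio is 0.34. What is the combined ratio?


Combined ratio = loss ratio + expense ratio
= 0.74 + 0.34
= 1.08


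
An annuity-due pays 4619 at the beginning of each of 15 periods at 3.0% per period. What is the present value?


PV_due = PMT * (1-(1+i)^(-n))/i * (1+i)
PV_immediate = 55141.3222
PV_due = 55141.3222 * 1.03
= 56795.5618


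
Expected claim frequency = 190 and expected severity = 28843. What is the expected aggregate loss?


E[S] = E[N] * E[X]
= 190 * 28843
= 5.4802e+06


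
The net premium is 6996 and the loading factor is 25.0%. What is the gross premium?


Gross = net * (1 + loading)
= 6996 * (1 + 0.25)
= 6996 * 1.25
= 8745.0


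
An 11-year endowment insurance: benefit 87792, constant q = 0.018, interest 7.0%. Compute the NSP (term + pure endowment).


Term component = 10971.1166
Pure endowment = 11_p_x * v^11 * benefit = 0.818892 * 0.475093 * 87792 = 34155.4297
NSP = 45126.5464


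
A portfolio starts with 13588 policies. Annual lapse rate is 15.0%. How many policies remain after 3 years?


remaining = initial * (1 - lapse)^years
= 13588 * (1 - 0.15)^3
= 13588 * 0.614125
= 8344.7305


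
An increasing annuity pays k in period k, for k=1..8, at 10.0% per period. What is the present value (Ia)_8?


(Ia)_n = sum_{k=1}^{n} k * v^k, v = 1/(1+i)
v = 0.909091
Sum computed term by term:
(Ia)_8 = 21.3636


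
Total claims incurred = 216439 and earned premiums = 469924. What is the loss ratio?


Loss ratio = claims / premiums
= 216439 / 469924
= 0.4606


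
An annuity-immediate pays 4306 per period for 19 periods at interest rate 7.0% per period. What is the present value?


PV = PMT * (1 - (1+i)^(-n)) / i
= 4306 * (1 - (1+0.07)^(-19)) / 0.07
= 4306 * (1 - 0.276508) / 0.07
= 4306 * 10.335595
= 44505.0731


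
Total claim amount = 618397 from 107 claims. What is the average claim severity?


severity = total / number
= 618397 / 107
= 5779.4112


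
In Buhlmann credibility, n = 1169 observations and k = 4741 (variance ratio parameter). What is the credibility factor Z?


Z = n / (n + k)
= 1169 / (1169 + 4741)
= 1169 / 5910
= 0.1978


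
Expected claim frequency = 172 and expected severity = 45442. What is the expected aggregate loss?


E[S] = E[N] * E[X]
= 172 * 45442
= 7.8160e+06


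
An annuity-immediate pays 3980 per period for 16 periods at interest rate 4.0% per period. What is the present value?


PV = PMT * (1 - (1+i)^(-n)) / i
= 3980 * (1 - (1+0.04)^(-16)) / 0.04
= 3980 * (1 - 0.533908) / 0.04
= 3980 * 11.652296
= 46376.1365


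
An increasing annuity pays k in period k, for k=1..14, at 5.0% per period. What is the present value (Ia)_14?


(Ia)_n = sum_{k=1}^{n} k * v^k, v = 1/(1+i)
v = 0.952381
Sum computed term by term:
(Ia)_14 = 66.4524


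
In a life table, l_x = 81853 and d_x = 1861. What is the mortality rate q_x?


q_x = d_x / l_x
= 1861 / 81853
= 0.0227


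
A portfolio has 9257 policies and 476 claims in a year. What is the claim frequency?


frequency = claims / policies
= 476 / 9257
= 0.0514


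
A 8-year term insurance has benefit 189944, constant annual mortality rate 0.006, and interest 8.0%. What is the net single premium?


NSP = benefit * sum_{k=0}^{n-1} k_p_x * q * v^(k+1)
With constant q=0.006, v=0.925926
Sum = 0.033846
NSP = 189944 * 0.033846
= 6428.8435


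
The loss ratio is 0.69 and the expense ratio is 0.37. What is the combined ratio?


Combined ratio = loss ratio + expense ratio
= 0.69 + 0.37
= 1.06


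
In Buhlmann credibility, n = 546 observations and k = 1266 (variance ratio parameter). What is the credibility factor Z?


Z = n / (n + k)
= 546 / (546 + 1266)
= 546 / 1812
= 0.3013


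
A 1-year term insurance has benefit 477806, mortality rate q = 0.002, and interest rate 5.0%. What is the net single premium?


NSP = benefit * q * v
v = 1/(1+i) = 0.952381
NSP = 477806 * 0.002 * 0.952381
= 910.1067


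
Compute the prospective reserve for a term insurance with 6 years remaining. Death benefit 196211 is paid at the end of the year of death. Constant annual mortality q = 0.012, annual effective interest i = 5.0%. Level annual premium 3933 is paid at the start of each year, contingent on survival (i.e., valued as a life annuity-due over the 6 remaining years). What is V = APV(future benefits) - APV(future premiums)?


v = 1/(1+i) = 0.952381
APV(future benefits) per unit = sum_{k=0}^{5} k_p_x * q * v^(k+1) = 0.059211
APV(future benefits) = 196211 * 0.059211 = 11617.9386
Life annuity-due factor ä_{x:6} = sum_{k=0}^{5} k_p_x * v^k = 5.181002
APV(future premiums) = 3933 * 5.181002 = 20376.8817
V = 11617.9386 - 20376.8817
= -8758.9431


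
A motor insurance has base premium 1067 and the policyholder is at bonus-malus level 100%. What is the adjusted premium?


adjusted = base * BM_level / 100
= 1067 * 100 / 100
= 1067 * 1.0
= 1067.0


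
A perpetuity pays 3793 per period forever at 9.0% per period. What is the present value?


PV = PMT / i
= 3793 / 0.09
= 42144.4444


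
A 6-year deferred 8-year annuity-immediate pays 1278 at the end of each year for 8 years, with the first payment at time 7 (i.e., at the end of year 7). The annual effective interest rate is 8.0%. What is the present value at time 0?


PV at time 6 of the 8-year annuity-immediate:
a_n = 1278 * (1-(1+0.08)^(-8))/0.08 = 7344.2046
Discount back 6 years to time 0:
PV = 7344.2046 * (1+0.08)^(-6)
= 7344.2046 * 0.63017
= 4628.0947


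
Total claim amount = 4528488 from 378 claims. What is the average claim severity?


severity = total / number
= 4528488 / 378
= 11980.127


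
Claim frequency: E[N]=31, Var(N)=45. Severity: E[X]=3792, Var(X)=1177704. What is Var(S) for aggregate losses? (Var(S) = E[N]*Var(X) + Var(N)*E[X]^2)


Var(S) = E[N]*Var(X) + Var(N)*E[X]^2
= 31*1177704 + 45*3792^2
= 36508824 + 647066880
= 6.8358e+08


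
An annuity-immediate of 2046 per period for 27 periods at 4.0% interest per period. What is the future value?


FV = PMT * ((1+i)^n - 1) / i
= 2046 * ((1.04)^27 - 1) / 0.04
= 2046 * (2.883369 - 1) / 0.04
= 96334.3027


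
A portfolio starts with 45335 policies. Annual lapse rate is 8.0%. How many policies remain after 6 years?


remaining = initial * (1 - lapse)^years
= 45335 * (1 - 0.08)^6
= 45335 * 0.606355
= 27489.104


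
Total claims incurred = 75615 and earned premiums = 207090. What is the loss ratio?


Loss ratio = claims / premiums
= 75615 / 207090
= 0.3651


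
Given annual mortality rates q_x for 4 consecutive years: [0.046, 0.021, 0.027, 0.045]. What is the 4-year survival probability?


p_k = 1 - q_k for each year
Survival = product of (1 - q_k)
= 0.954 * 0.979 * 0.973 * 0.955
= 0.8679


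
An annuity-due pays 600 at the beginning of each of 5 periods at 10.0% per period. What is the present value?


PV_due = PMT * (1-(1+i)^(-n))/i * (1+i)
PV_immediate = 2274.4721
PV_due = 2274.4721 * 1.1
= 2501.9193


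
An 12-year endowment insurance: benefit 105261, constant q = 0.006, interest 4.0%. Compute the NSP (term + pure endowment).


Term component = 5751.6328
Pure endowment = 12_p_x * v^12 * benefit = 0.930329 * 0.624597 * 105261 = 61165.1483
NSP = 66916.7811


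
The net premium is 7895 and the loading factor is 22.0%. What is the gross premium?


Gross = net * (1 + loading)
= 7895 * (1 + 0.22)
= 7895 * 1.22
= 9631.9


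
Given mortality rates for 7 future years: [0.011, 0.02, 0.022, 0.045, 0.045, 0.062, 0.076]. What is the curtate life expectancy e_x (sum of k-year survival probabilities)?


e_x = sum_{k=1}^{n} k_p_x
k_p_x values:
  1_p_x = 0.989
  2_p_x = 0.96922
  3_p_x = 0.947897
  4_p_x = 0.905242
  5_p_x = 0.864506
  6_p_x = 0.810907
  7_p_x = 0.749278
e_x = 6.236


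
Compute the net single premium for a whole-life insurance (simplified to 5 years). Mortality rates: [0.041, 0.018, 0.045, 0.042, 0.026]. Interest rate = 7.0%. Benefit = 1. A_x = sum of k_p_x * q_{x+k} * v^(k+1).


v = 0.934579
Year 0: k_p_x=1.0, q=0.041, term=0.038318
Year 1: k_p_x=0.959, q=0.018, term=0.015077
Year 2: k_p_x=0.941738, q=0.045, term=0.034593
Year 3: k_p_x=0.89936, q=0.042, term=0.028817
Year 4: k_p_x=0.861587, q=0.026, term=0.015972
A_x = 0.1328


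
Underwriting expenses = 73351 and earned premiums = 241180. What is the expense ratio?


Expense ratio = expenses / premiums
= 73351 / 241180
= 0.3041


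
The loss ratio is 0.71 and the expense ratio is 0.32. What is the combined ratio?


Combined ratio = loss ratio + expense ratio
= 0.71 + 0.32
= 1.03


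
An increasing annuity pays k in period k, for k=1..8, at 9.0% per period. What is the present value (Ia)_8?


(Ia)_n = sum_{k=1}^{n} k * v^k, v = 1/(1+i)
v = 0.917431
Sum computed term by term:
(Ia)_8 = 22.4225


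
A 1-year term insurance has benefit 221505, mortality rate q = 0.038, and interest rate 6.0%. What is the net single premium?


NSP = benefit * q * v
v = 1/(1+i) = 0.943396
NSP = 221505 * 0.038 * 0.943396
= 7940.7453


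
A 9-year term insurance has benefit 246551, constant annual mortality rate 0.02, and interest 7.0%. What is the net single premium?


NSP = benefit * sum_{k=0}^{n-1} k_p_x * q * v^(k+1)
With constant q=0.02, v=0.934579
Sum = 0.121444
NSP = 246551 * 0.121444
= 29942.0552


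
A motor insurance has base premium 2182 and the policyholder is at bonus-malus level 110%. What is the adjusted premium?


adjusted = base * BM_level / 100
= 2182 * 110 / 100
= 2182 * 1.1
= 2400.2


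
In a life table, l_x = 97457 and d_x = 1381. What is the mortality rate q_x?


q_x = d_x / l_x
= 1381 / 97457
= 0.0142


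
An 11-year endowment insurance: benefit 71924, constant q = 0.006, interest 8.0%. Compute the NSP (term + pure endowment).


Term component = 3003.6934
Pure endowment = 11_p_x * v^11 * benefit = 0.935945 * 0.428883 * 71924 = 28871.0614
NSP = 31874.7548


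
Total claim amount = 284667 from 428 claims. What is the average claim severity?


severity = total / number
= 284667 / 428
= 665.1098


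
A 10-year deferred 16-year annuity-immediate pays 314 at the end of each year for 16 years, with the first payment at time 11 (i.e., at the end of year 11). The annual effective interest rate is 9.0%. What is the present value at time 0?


PV at time 10 of the 16-year annuity-immediate:
a_n = 314 * (1-(1+0.09)^(-16))/0.09 = 2610.1433
Discount back 10 years to time 0:
PV = 2610.1433 * (1+0.09)^(-10)
= 2610.1433 * 0.422411
= 1102.5527


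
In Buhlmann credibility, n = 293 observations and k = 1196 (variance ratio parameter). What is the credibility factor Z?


Z = n / (n + k)
= 293 / (293 + 1196)
= 293 / 1489
= 0.1968


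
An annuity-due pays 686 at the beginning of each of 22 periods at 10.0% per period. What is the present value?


PV_due = PMT * (1-(1+i)^(-n))/i * (1+i)
PV_immediate = 6017.2766
PV_due = 6017.2766 * 1.1
= 6619.0043


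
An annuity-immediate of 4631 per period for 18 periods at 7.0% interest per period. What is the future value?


FV = PMT * ((1+i)^n - 1) / i
= 4631 * ((1.07)^18 - 1) / 0.07
= 4631 * (3.379932 - 1) / 0.07
= 157449.5196


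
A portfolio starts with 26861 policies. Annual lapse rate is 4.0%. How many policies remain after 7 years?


remaining = initial * (1 - lapse)^years
= 26861 * (1 - 0.04)^7
= 26861 * 0.751447
= 20184.6307


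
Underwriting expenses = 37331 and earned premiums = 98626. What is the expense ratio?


Expense ratio = expenses / premiums
= 37331 / 98626
= 0.3785


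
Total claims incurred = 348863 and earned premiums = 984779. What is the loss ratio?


Loss ratio = claims / premiums
= 348863 / 984779
= 0.3543


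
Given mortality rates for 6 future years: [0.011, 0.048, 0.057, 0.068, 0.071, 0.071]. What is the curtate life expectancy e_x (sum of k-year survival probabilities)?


e_x = sum_{k=1}^{n} k_p_x
k_p_x values:
  1_p_x = 0.989
  2_p_x = 0.941528
  3_p_x = 0.887861
  4_p_x = 0.827486
  5_p_x = 0.768735
  6_p_x = 0.714155
e_x = 5.1288


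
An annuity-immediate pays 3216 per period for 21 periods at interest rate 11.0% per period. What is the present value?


PV = PMT * (1 - (1+i)^(-n)) / i
= 3216 * (1 - (1+0.11)^(-21)) / 0.11
= 3216 * (1 - 0.111742) / 0.11
= 3216 * 8.07507
= 25969.4263


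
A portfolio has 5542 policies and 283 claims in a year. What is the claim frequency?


frequency = claims / policies
= 283 / 5542
= 0.0511


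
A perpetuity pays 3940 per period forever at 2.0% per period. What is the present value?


PV = PMT / i
= 3940 / 0.02
= 197000.0


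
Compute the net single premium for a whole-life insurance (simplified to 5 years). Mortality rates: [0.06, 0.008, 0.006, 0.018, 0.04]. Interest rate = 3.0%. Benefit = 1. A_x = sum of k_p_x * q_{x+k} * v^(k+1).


v = 0.970874
Year 0: k_p_x=1.0, q=0.06, term=0.058252
Year 1: k_p_x=0.94, q=0.008, term=0.007088
Year 2: k_p_x=0.93248, q=0.006, term=0.00512
Year 3: k_p_x=0.926885, q=0.018, term=0.014823
Year 4: k_p_x=0.910201, q=0.04, term=0.031406
A_x = 0.1167


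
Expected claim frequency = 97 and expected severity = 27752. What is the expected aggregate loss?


E[S] = E[N] * E[X]
= 97 * 27752
= 2.6919e+06


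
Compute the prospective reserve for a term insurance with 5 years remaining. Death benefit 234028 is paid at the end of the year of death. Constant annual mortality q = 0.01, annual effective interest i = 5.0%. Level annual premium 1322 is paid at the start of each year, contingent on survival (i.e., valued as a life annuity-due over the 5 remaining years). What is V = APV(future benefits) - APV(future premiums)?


v = 1/(1+i) = 0.952381
APV(future benefits) per unit = sum_{k=0}^{4} k_p_x * q * v^(k+1) = 0.042479
APV(future benefits) = 234028 * 0.042479 = 9941.2915
Life annuity-due factor ä_{x:5} = sum_{k=0}^{4} k_p_x * v^k = 4.460302
APV(future premiums) = 1322 * 4.460302 = 5896.5195
V = 9941.2915 - 5896.5195
= 4044.772


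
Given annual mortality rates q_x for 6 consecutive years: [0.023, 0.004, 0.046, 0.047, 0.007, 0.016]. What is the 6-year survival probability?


p_k = 1 - q_k for each year
Survival = product of (1 - q_k)
= 0.977 * 0.996 * 0.954 * 0.953 * 0.993 * 0.984
= 0.8644


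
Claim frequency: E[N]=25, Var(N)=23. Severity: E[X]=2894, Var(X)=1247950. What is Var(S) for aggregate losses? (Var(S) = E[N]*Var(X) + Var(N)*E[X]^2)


Var(S) = E[N]*Var(X) + Var(N)*E[X]^2
= 25*1247950 + 23*2894^2
= 31198750 + 192630428
= 2.2383e+08


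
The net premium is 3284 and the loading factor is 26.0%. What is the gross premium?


Gross = net * (1 + loading)
= 3284 * (1 + 0.26)
= 3284 * 1.26
= 4137.84


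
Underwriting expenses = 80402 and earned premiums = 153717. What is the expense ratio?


Expense ratio = expenses / premiums
= 80402 / 153717
= 0.5231


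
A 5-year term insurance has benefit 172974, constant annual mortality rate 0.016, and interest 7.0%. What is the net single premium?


NSP = benefit * sum_{k=0}^{n-1} k_p_x * q * v^(k+1)
With constant q=0.016, v=0.934579
Sum = 0.063676
NSP = 172974 * 0.063676
= 11014.2262


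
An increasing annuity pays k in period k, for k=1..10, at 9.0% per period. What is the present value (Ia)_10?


(Ia)_n = sum_{k=1}^{n} k * v^k, v = 1/(1+i)
v = 0.917431
Sum computed term by term:
(Ia)_10 = 30.7904


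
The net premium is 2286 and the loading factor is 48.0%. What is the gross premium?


Gross = net * (1 + loading)
= 2286 * (1 + 0.48)
= 2286 * 1.48
= 3383.28


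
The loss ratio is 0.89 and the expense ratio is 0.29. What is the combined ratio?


Combined ratio = loss ratio + expense ratio
= 0.89 + 0.29
= 1.18


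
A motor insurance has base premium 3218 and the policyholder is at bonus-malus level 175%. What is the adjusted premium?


adjusted = base * BM_level / 100
= 3218 * 175 / 100
= 3218 * 1.75
= 5631.5


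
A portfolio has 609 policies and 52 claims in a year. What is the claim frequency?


frequency = claims / policies
= 52 / 609
= 0.0854


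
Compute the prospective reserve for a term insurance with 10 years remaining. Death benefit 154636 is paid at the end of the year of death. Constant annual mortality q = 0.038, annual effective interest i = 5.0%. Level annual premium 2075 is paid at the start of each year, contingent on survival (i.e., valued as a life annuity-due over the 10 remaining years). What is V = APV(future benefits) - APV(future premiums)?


v = 1/(1+i) = 0.952381
APV(future benefits) per unit = sum_{k=0}^{9} k_p_x * q * v^(k+1) = 0.251865
APV(future benefits) = 154636 * 0.251865 = 38947.4523
Life annuity-due factor ä_{x:10} = sum_{k=0}^{9} k_p_x * v^k = 6.959438
APV(future premiums) = 2075 * 6.959438 = 14440.8331
V = 38947.4523 - 14440.8331
= 24506.6191


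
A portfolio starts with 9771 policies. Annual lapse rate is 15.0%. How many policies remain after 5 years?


remaining = initial * (1 - lapse)^years
= 9771 * (1 - 0.15)^5
= 9771 * 0.443705
= 4335.4446


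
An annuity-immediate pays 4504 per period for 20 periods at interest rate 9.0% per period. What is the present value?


PV = PMT * (1 - (1+i)^(-n)) / i
= 4504 * (1 - (1+0.09)^(-20)) / 0.09
= 4504 * (1 - 0.178431) / 0.09
= 4504 * 9.128546
= 41114.9697


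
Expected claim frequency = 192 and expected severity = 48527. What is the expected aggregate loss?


E[S] = E[N] * E[X]
= 192 * 48527
= 9.3172e+06


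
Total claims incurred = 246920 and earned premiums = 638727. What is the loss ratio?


Loss ratio = claims / premiums
= 246920 / 638727
= 0.3866


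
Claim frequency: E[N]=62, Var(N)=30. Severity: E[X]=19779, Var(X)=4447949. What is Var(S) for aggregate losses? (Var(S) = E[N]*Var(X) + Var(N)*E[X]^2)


Var(S) = E[N]*Var(X) + Var(N)*E[X]^2
= 62*4447949 + 30*19779^2
= 275772838 + 11736265230
= 1.2012e+10


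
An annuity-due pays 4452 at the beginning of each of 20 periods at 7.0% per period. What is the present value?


PV_due = PMT * (1-(1+i)^(-n))/i * (1+i)
PV_immediate = 47164.5514
PV_due = 47164.5514 * 1.07
= 50466.07


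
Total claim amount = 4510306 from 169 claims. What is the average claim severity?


severity = total / number
= 4510306 / 169
= 26688.2012


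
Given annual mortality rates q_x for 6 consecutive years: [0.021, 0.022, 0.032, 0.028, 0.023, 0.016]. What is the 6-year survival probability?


p_k = 1 - q_k for each year
Survival = product of (1 - q_k)
= 0.979 * 0.978 * 0.968 * 0.972 * 0.977 * 0.984
= 0.8661


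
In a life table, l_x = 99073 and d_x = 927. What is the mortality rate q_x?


q_x = d_x / l_x
= 927 / 99073
= 0.0094


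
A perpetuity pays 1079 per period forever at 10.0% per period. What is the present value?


PV = PMT / i
= 1079 / 0.1
= 10790.0


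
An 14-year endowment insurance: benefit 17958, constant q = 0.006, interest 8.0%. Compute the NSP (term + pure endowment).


Term component = 860.7921
Pure endowment = 14_p_x * v^14 * benefit = 0.919199 * 0.340461 * 17958 = 5619.98
NSP = 6480.7721


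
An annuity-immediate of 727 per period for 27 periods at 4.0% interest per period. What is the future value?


FV = PMT * ((1+i)^n - 1) / i
= 727 * ((1.04)^27 - 1) / 0.04
= 727 * (2.883369 - 1) / 0.04
= 34230.2239


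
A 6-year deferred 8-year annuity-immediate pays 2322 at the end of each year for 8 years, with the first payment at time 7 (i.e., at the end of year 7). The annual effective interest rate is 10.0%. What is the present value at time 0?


PV at time 6 of the 8-year annuity-immediate:
a_n = 2322 * (1-(1+0.1)^(-8))/0.1 = 12387.6986
Discount back 6 years to time 0:
PV = 12387.6986 * (1+0.1)^(-6)
= 12387.6986 * 0.564474
= 6992.5329


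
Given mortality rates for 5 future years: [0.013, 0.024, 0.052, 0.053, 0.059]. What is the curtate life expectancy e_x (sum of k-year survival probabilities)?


e_x = sum_{k=1}^{n} k_p_x
k_p_x values:
  1_p_x = 0.987
  2_p_x = 0.963312
  3_p_x = 0.91322
  4_p_x = 0.864819
  5_p_x = 0.813795
e_x = 4.5421


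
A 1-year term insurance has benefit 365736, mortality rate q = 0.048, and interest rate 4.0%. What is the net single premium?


NSP = benefit * q * v
v = 1/(1+i) = 0.961538
NSP = 365736 * 0.048 * 0.961538
= 16880.1231


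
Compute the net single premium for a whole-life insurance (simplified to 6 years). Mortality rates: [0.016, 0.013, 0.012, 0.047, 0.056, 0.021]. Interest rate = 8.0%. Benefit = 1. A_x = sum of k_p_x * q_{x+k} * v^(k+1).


v = 0.925926
Year 0: k_p_x=1.0, q=0.016, term=0.014815
Year 1: k_p_x=0.984, q=0.013, term=0.010967
Year 2: k_p_x=0.971208, q=0.012, term=0.009252
Year 3: k_p_x=0.959554, q=0.047, term=0.033149
Year 4: k_p_x=0.914454, q=0.056, term=0.034852
Year 5: k_p_x=0.863245, q=0.021, term=0.011424
A_x = 0.1145
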